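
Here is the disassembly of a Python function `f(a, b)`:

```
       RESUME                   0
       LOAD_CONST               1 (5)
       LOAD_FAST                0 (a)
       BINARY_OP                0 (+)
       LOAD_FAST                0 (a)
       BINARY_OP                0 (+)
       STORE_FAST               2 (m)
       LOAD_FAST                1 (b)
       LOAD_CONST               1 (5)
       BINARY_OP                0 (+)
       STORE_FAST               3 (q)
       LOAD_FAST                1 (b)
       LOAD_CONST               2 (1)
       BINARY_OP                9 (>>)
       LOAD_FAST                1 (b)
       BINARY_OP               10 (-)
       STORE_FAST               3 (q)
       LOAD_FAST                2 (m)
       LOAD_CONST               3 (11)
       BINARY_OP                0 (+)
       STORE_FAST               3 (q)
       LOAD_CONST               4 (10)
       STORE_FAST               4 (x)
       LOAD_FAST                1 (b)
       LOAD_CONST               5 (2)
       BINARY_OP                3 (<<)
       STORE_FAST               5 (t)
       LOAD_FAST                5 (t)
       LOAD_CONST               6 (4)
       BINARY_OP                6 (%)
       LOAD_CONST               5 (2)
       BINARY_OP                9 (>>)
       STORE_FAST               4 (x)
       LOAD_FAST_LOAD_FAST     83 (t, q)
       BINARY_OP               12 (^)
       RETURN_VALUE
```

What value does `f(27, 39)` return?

LOAD_CONST → push 5. Stack: [5]
LOAD_FAST a → push 27. Stack: [5, 27]
BINARY_OP + → 5 + 27 = 32. Stack: [32]
LOAD_FAST a → push 27. Stack: [32, 27]
BINARY_OP + → 32 + 27 = 59. Stack: [59]
STORE_FAST m → m=59. Stack: []
LOAD_FAST b → push 39. Stack: [39]
LOAD_CONST → push 5. Stack: [39, 5]
BINARY_OP + → 39 + 5 = 44. Stack: [44]
STORE_FAST q → q=44. Stack: []
LOAD_FAST b → push 39. Stack: [39]
LOAD_CONST → push 1. Stack: [39, 1]
BINARY_OP >> → 39 >> 1 = 19. Stack: [19]
LOAD_FAST b → push 39. Stack: [19, 39]
BINARY_OP - → 19 - 39 = -20. Stack: [-20]
STORE_FAST q → q=-20. Stack: []
LOAD_FAST m → push 59. Stack: [59]
LOAD_CONST → push 11. Stack: [59, 11]
BINARY_OP + → 59 + 11 = 70. Stack: [70]
STORE_FAST q → q=70. Stack: []
LOAD_CONST → push 10. Stack: [10]
STORE_FAST x → x=10. Stack: []
LOAD_FAST b → push 39. Stack: [39]
LOAD_CONST → push 2. Stack: [39, 2]
BINARY_OP << → 39 << 2 = 156. Stack: [156]
STORE_FAST t → t=156. Stack: []
LOAD_FAST t → push 156. Stack: [156]
LOAD_CONST → push 4. Stack: [156, 4]
BINARY_OP % → 156 % 4 = 0. Stack: [0]
LOAD_CONST → push 2. Stack: [0, 2]
BINARY_OP >> → 0 >> 2 = 0. Stack: [0]
STORE_FAST x → x=0. Stack: []
LOAD_FAST_LOAD_FAST t,q → push 156,70. Stack: [156, 70]
BINARY_OP ^ → 156 ^ 70 = 218. Stack: [218]
RETURN_VALUE → return 218.

218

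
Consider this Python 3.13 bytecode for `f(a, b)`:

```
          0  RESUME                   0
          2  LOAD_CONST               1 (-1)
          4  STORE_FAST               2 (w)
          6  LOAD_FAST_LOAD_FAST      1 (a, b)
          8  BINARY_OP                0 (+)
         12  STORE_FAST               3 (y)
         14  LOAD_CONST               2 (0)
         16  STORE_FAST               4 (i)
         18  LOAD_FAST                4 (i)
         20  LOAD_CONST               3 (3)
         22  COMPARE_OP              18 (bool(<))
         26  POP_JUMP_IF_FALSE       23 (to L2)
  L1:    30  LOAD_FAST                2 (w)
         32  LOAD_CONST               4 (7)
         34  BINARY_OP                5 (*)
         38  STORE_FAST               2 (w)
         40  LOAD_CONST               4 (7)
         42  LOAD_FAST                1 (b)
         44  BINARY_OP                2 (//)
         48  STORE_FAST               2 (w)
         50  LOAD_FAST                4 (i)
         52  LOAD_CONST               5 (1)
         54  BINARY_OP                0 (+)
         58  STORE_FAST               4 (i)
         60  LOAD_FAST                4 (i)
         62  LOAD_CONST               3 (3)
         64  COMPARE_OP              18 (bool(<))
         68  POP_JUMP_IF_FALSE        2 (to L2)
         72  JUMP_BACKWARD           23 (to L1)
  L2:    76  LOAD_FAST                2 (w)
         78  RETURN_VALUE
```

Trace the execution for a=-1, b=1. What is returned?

LOAD_CONST → push -1. Stack: [-1]
STORE_FAST w → w=-1. Stack: []
LOAD_FAST_LOAD_FAST a,b → push -1,1. Stack: [-1, 1]
BINARY_OP + → -1 + 1 = 0. Stack: [0]
STORE_FAST y → y=0. Stack: []
LOAD_CONST → push 0. Stack: [0]
STORE_FAST i → i=0. Stack: []
LOAD_FAST i → push 0. Stack: [0]
LOAD_CONST → push 3. Stack: [0, 3]
COMPARE_OP bool(<) → 0 vs 3 = True. Stack: [True]
POP_JUMP_IF_FALSE → pop True; no jump. Stack: []
LOAD_FAST w → push -1. Stack: [-1]
LOAD_CONST → push 7. Stack: [-1, 7]
BINARY_OP * → -1 * 7 = -7. Stack: [-7]
STORE_FAST w → w=-7. Stack: []
LOAD_CONST → push 7. Stack: [7]
LOAD_FAST b → push 1. Stack: [7, 1]
BINARY_OP // → 7 // 1 = 7. Stack: [7]
STORE_FAST w → w=7. Stack: []
LOAD_FAST i → push 0. Stack: [0]
LOAD_CONST → push 1. Stack: [0, 1]
BINARY_OP + → 0 + 1 = 1. Stack: [1]
STORE_FAST i → i=1. Stack: []
LOAD_FAST i → push 1. Stack: [1]
LOAD_CONST → push 3. Stack: [1, 3]
COMPARE_OP bool(<) → 1 vs 3 = True. Stack: [True]
POP_JUMP_IF_FALSE → pop True; no jump. Stack: []
LOAD_FAST w → push 7. Stack: [7]
LOAD_CONST → push 7. Stack: [7, 7]
BINARY_OP * → 7 * 7 = 49. Stack: [49]
STORE_FAST w → w=49. Stack: []
LOAD_CONST → push 7. Stack: [7]
LOAD_FAST b → push 1. Stack: [7, 1]
BINARY_OP // → 7 // 1 = 7. Stack: [7]
STORE_FAST w → w=7. Stack: []
LOAD_FAST i → push 1. Stack: [1]
LOAD_CONST → push 1. Stack: [1, 1]
BINARY_OP + → 1 + 1 = 2. Stack: [2]
STORE_FAST i → i=2. Stack: []
LOAD_FAST i → push 2. Stack: [2]
LOAD_CONST → push 3. Stack: [2, 3]
COMPARE_OP bool(<) → 2 vs 3 = True. Stack: [True]
POP_JUMP_IF_FALSE → pop True; no jump. Stack: []
LOAD_FAST w → push 7. Stack: [7]
LOAD_CONST → push 7. Stack: [7, 7]
BINARY_OP * → 7 * 7 = 49. Stack: [49]
STORE_FAST w → w=49. Stack: []
LOAD_CONST → push 7. Stack: [7]
LOAD_FAST b → push 1. Stack: [7, 1]
BINARY_OP // → 7 // 1 = 7. Stack: [7]
STORE_FAST w → w=7. Stack: []
LOAD_FAST i → push 2. Stack: [2]
LOAD_CONST → push 1. Stack: [2, 1]
BINARY_OP + → 2 + 1 = 3. Stack: [3]
STORE_FAST i → i=3. Stack: []
LOAD_FAST i → push 3. Stack: [3]
LOAD_CONST → push 3. Stack: [3, 3]
COMPARE_OP bool(<) → 3 vs 3 = False. Stack: [False]
POP_JUMP_IF_FALSE → pop False; jump. Stack: []
LOAD_FAST w → push 7. Stack: [7]
RETURN_VALUE → return 7.

7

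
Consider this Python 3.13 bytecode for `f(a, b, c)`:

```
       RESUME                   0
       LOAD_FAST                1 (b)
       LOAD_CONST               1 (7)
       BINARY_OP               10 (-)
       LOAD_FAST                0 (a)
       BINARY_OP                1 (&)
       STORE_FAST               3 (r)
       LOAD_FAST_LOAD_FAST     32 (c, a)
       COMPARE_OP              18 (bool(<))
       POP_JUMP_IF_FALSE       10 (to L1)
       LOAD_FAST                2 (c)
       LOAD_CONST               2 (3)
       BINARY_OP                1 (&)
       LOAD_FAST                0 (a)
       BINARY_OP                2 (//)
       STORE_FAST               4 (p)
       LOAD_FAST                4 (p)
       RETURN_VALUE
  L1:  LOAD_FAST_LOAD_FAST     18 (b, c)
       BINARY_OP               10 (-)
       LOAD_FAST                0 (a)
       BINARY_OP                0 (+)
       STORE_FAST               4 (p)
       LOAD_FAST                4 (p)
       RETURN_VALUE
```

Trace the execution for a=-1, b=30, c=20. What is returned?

9

LOAD_FAST b → push 30. Stack: [30]
LOAD_CONST → push 7. Stack: [30, 7]
BINARY_OP - → 30 - 7 = 23. Stack: [23]
LOAD_FAST a → push -1. Stack: [23, -1]
BINARY_OP & → 23 & -1 = 23. Stack: [23]
STORE_FAST r → r=23. Stack: []
LOAD_FAST_LOAD_FAST c,a → push 20,-1. Stack: [20, -1]
COMPARE_OP bool(<) → 20 vs -1 = False. Stack: [False]
POP_JUMP_IF_FALSE → pop False; jump. Stack: []
LOAD_FAST_LOAD_FAST b,c → push 30,20. Stack: [30, 20]
BINARY_OP - → 30 - 20 = 10. Stack: [10]
LOAD_FAST a → push -1. Stack: [10, -1]
BINARY_OP + → 10 + -1 = 9. Stack: [9]
STORE_FAST p → p=9. Stack: []
LOAD_FAST p → push 9. Stack: [9]
RETURN_VALUE → return 9.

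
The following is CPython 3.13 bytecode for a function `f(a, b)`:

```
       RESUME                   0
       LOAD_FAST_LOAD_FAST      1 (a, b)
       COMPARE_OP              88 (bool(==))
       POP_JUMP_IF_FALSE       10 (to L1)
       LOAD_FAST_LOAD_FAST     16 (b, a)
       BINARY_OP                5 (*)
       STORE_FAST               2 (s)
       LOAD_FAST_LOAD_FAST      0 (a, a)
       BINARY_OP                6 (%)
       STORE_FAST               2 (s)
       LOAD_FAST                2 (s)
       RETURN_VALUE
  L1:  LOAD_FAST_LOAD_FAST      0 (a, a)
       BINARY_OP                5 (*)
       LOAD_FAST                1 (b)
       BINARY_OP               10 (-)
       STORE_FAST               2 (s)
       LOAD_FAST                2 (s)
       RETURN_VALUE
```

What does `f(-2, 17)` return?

LOAD_FAST_LOAD_FAST a,b → push -2,17. Stack: [-2, 17]
COMPARE_OP bool(==) → -2 vs 17 = False. Stack: [False]
POP_JUMP_IF_FALSE → pop False; jump. Stack: []
LOAD_FAST_LOAD_FAST a,a → push -2,-2. Stack: [-2, -2]
BINARY_OP * → -2 * -2 = 4. Stack: [4]
LOAD_FAST b → push 17. Stack: [4, 17]
BINARY_OP - → 4 - 17 = -13. Stack: [-13]
STORE_FAST s → s=-13. Stack: []
LOAD_FAST s → push -13. Stack: [-13]
RETURN_VALUE → return -13.

-13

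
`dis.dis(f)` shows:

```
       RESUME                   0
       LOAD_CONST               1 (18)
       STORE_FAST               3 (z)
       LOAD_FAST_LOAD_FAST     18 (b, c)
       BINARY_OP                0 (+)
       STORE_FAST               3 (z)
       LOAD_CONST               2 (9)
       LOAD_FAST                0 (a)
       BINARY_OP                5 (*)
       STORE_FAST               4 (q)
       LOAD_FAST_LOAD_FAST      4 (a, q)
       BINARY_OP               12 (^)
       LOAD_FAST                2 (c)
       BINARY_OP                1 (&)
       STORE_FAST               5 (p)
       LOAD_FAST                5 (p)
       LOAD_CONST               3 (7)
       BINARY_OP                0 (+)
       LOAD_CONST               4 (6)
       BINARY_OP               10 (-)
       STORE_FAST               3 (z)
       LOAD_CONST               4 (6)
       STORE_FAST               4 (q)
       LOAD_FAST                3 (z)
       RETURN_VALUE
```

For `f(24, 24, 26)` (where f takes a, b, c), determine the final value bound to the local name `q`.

LOAD_CONST → push 18. Stack: [18]
STORE_FAST z → z=18. Stack: []
LOAD_FAST_LOAD_FAST b,c → push 24,26. Stack: [24, 26]
BINARY_OP + → 24 + 26 = 50. Stack: [50]
STORE_FAST z → z=50. Stack: []
LOAD_CONST → push 9. Stack: [9]
LOAD_FAST a → push 24. Stack: [9, 24]
BINARY_OP * → 9 * 24 = 216. Stack: [216]
STORE_FAST q → q=216. Stack: []
LOAD_FAST_LOAD_FAST a,q → push 24,216. Stack: [24, 216]
BINARY_OP ^ → 24 ^ 216 = 192. Stack: [192]
LOAD_FAST c → push 26. Stack: [192, 26]
BINARY_OP & → 192 & 26 = 0. Stack: [0]
STORE_FAST p → p=0. Stack: []
LOAD_FAST p → push 0. Stack: [0]
LOAD_CONST → push 7. Stack: [0, 7]
BINARY_OP + → 0 + 7 = 7. Stack: [7]
LOAD_CONST → push 6. Stack: [7, 6]
BINARY_OP - → 7 - 6 = 1. Stack: [1]
STORE_FAST z → z=1. Stack: []
LOAD_CONST → push 6. Stack: [6]
STORE_FAST q → q=6. Stack: []
LOAD_FAST z → push 1. Stack: [1]
RETURN_VALUE → return 1.

6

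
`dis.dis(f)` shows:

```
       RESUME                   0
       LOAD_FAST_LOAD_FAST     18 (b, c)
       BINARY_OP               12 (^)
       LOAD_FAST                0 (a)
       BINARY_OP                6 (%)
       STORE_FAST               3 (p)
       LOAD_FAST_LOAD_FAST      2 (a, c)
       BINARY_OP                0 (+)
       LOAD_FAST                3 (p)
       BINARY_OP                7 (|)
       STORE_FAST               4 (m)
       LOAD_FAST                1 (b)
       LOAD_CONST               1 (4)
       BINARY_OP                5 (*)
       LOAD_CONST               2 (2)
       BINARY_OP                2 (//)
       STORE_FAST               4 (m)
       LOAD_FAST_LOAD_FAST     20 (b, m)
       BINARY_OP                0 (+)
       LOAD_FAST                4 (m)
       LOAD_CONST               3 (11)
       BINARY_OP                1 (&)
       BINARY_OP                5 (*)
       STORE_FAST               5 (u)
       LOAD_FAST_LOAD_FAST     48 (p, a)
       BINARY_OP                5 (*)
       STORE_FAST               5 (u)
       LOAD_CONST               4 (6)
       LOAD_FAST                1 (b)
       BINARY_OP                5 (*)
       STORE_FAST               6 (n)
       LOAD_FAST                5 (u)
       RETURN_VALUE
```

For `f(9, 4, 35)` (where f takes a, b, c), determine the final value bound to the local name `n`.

LOAD_FAST_LOAD_FAST b,c → push 4,35. Stack: [4, 35]
BINARY_OP ^ → 4 ^ 35 = 39. Stack: [39]
LOAD_FAST a → push 9. Stack: [39, 9]
BINARY_OP % → 39 % 9 = 3. Stack: [3]
STORE_FAST p → p=3. Stack: []
LOAD_FAST_LOAD_FAST a,c → push 9,35. Stack: [9, 35]
BINARY_OP + → 9 + 35 = 44. Stack: [44]
LOAD_FAST p → push 3. Stack: [44, 3]
BINARY_OP | → 44 | 3 = 47. Stack: [47]
STORE_FAST m → m=47. Stack: []
LOAD_FAST b → push 4. Stack: [4]
LOAD_CONST → push 4. Stack: [4, 4]
BINARY_OP * → 4 * 4 = 16. Stack: [16]
LOAD_CONST → push 2. Stack: [16, 2]
BINARY_OP // → 16 // 2 = 8. Stack: [8]
STORE_FAST m → m=8. Stack: []
LOAD_FAST_LOAD_FAST b,m → push 4,8. Stack: [4, 8]
BINARY_OP + → 4 + 8 = 12. Stack: [12]
LOAD_FAST m → push 8. Stack: [12, 8]
LOAD_CONST → push 11. Stack: [12, 8, 11]
BINARY_OP & → 8 & 11 = 8. Stack: [12, 8]
BINARY_OP * → 12 * 8 = 96. Stack: [96]
STORE_FAST u → u=96. Stack: []
LOAD_FAST_LOAD_FAST p,a → push 3,9. Stack: [3, 9]
BINARY_OP * → 3 * 9 = 27. Stack: [27]
STORE_FAST u → u=27. Stack: []
LOAD_CONST → push 6. Stack: [6]
LOAD_FAST b → push 4. Stack: [6, 4]
BINARY_OP * → 6 * 4 = 24. Stack: [24]
STORE_FAST n → n=24. Stack: []
LOAD_FAST u → push 27. Stack: [27]
RETURN_VALUE → return 27.

24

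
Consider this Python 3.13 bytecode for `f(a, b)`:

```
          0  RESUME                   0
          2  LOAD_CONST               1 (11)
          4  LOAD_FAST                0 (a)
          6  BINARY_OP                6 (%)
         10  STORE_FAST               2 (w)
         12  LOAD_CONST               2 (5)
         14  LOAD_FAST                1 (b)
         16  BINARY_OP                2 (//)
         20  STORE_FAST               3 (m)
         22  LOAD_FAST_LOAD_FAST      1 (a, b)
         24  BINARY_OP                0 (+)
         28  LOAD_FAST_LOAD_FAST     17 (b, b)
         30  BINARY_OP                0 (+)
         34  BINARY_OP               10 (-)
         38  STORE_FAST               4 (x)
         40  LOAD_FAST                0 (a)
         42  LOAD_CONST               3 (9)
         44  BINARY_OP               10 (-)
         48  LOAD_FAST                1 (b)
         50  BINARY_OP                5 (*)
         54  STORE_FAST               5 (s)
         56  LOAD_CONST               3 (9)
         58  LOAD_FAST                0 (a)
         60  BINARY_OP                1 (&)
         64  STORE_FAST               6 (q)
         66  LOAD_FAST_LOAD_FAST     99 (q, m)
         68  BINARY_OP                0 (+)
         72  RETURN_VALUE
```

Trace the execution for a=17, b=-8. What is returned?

0

LOAD_CONST → push 11. Stack: [11]
LOAD_FAST a → push 17. Stack: [11, 17]
BINARY_OP % → 11 % 17 = 11. Stack: [11]
STORE_FAST w → w=11. Stack: []
LOAD_CONST → push 5. Stack: [5]
LOAD_FAST b → push -8. Stack: [5, -8]
BINARY_OP // → 5 // -8 = -1. Stack: [-1]
STORE_FAST m → m=-1. Stack: []
LOAD_FAST_LOAD_FAST a,b → push 17,-8. Stack: [17, -8]
BINARY_OP + → 17 + -8 = 9. Stack: [9]
LOAD_FAST_LOAD_FAST b,b → push -8,-8. Stack: [9, -8, -8]
BINARY_OP + → -8 + -8 = -16. Stack: [9, -16]
BINARY_OP - → 9 - -16 = 25. Stack: [25]
STORE_FAST x → x=25. Stack: []
LOAD_FAST a → push 17. Stack: [17]
LOAD_CONST → push 9. Stack: [17, 9]
BINARY_OP - → 17 - 9 = 8. Stack: [8]
LOAD_FAST b → push -8. Stack: [8, -8]
BINARY_OP * → 8 * -8 = -64. Stack: [-64]
STORE_FAST s → s=-64. Stack: []
LOAD_CONST → push 9. Stack: [9]
LOAD_FAST a → push 17. Stack: [9, 17]
BINARY_OP & → 9 & 17 = 1. Stack: [1]
STORE_FAST q → q=1. Stack: []
LOAD_FAST_LOAD_FAST q,m → push 1,-1. Stack: [1, -1]
BINARY_OP + → 1 + -1 = 0. Stack: [0]
RETURN_VALUE → return 0.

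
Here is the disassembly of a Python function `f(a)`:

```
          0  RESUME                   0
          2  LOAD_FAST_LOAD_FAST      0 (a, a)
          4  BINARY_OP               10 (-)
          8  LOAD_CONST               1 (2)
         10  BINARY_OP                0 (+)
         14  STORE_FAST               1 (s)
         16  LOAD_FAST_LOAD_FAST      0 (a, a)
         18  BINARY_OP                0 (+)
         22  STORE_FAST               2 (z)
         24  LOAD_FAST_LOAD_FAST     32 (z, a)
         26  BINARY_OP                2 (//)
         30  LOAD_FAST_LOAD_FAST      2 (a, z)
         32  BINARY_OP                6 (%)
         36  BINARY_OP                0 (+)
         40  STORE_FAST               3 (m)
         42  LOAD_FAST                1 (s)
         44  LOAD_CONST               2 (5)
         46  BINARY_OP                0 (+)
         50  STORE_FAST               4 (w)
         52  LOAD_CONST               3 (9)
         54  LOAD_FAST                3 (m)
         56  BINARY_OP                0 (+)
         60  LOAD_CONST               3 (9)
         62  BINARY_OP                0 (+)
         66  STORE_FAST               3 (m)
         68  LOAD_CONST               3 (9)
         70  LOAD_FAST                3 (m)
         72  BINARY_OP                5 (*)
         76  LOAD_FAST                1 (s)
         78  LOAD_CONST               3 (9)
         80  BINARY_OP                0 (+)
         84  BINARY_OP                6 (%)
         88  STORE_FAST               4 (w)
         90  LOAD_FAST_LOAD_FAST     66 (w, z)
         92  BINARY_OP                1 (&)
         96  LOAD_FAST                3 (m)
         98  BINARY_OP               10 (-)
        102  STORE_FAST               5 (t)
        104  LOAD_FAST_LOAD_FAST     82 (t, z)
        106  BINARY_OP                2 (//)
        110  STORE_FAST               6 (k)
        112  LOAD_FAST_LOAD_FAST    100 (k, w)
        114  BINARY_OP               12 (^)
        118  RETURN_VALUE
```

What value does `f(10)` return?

LOAD_FAST_LOAD_FAST a,a → push 10,10. Stack: [10, 10]
BINARY_OP - → 10 - 10 = 0. Stack: [0]
LOAD_CONST → push 2. Stack: [0, 2]
BINARY_OP + → 0 + 2 = 2. Stack: [2]
STORE_FAST s → s=2. Stack: []
LOAD_FAST_LOAD_FAST a,a → push 10,10. Stack: [10, 10]
BINARY_OP + → 10 + 10 = 20. Stack: [20]
STORE_FAST z → z=20. Stack: []
LOAD_FAST_LOAD_FAST z,a → push 20,10. Stack: [20, 10]
BINARY_OP // → 20 // 10 = 2. Stack: [2]
LOAD_FAST_LOAD_FAST a,z → push 10,20. Stack: [2, 10, 20]
BINARY_OP % → 10 % 20 = 10. Stack: [2, 10]
BINARY_OP + → 2 + 10 = 12. Stack: [12]
STORE_FAST m → m=12. Stack: []
LOAD_FAST s → push 2. Stack: [2]
LOAD_CONST → push 5. Stack: [2, 5]
BINARY_OP + → 2 + 5 = 7. Stack: [7]
STORE_FAST w → w=7. Stack: []
LOAD_CONST → push 9. Stack: [9]
LOAD_FAST m → push 12. Stack: [9, 12]
BINARY_OP + → 9 + 12 = 21. Stack: [21]
LOAD_CONST → push 9. Stack: [21, 9]
BINARY_OP + → 21 + 9 = 30. Stack: [30]
STORE_FAST m → m=30. Stack: []
LOAD_CONST → push 9. Stack: [9]
LOAD_FAST m → push 30. Stack: [9, 30]
BINARY_OP * → 9 * 30 = 270. Stack: [270]
LOAD_FAST s → push 2. Stack: [270, 2]
LOAD_CONST → push 9. Stack: [270, 2, 9]
BINARY_OP + → 2 + 9 = 11. Stack: [270, 11]
BINARY_OP % → 270 % 11 = 6. Stack: [6]
STORE_FAST w → w=6. Stack: []
LOAD_FAST_LOAD_FAST w,z → push 6,20. Stack: [6, 20]
BINARY_OP & → 6 & 20 = 4. Stack: [4]
LOAD_FAST m → push 30. Stack: [4, 30]
BINARY_OP - → 4 - 30 = -26. Stack: [-26]
STORE_FAST t → t=-26. Stack: []
LOAD_FAST_LOAD_FAST t,z → push -26,20. Stack: [-26, 20]
BINARY_OP // → -26 // 20 = -2. Stack: [-2]
STORE_FAST k → k=-2. Stack: []
LOAD_FAST_LOAD_FAST k,w → push -2,6. Stack: [-2, 6]
BINARY_OP ^ → -2 ^ 6 = -8. Stack: [-8]
RETURN_VALUE → return -8.

-8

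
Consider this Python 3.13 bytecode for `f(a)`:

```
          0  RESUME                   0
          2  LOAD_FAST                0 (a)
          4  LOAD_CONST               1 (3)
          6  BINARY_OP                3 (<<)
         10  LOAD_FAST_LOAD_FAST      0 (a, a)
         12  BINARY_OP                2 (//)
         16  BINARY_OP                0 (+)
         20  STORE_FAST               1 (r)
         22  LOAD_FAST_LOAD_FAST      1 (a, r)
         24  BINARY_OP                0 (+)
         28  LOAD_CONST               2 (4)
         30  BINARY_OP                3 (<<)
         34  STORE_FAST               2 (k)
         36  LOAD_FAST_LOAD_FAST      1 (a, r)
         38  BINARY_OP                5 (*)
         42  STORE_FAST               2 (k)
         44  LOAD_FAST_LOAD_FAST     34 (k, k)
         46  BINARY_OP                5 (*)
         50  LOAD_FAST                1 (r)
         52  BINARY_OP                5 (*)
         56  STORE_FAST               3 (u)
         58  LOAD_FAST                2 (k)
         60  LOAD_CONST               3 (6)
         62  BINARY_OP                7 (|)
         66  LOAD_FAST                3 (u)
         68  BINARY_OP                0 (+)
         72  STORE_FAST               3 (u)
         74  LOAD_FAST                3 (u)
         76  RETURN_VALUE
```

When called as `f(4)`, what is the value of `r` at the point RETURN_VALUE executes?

33

LOAD_FAST a → push 4. Stack: [4]
LOAD_CONST → push 3. Stack: [4, 3]
BINARY_OP << → 4 << 3 = 32. Stack: [32]
LOAD_FAST_LOAD_FAST a,a → push 4,4. Stack: [32, 4, 4]
BINARY_OP // → 4 // 4 = 1. Stack: [32, 1]
BINARY_OP + → 32 + 1 = 33. Stack: [33]
STORE_FAST r → r=33. Stack: []
LOAD_FAST_LOAD_FAST a,r → push 4,33. Stack: [4, 33]
BINARY_OP + → 4 + 33 = 37. Stack: [37]
LOAD_CONST → push 4. Stack: [37, 4]
BINARY_OP << → 37 << 4 = 592. Stack: [592]
STORE_FAST k → k=592. Stack: []
LOAD_FAST_LOAD_FAST a,r → push 4,33. Stack: [4, 33]
BINARY_OP * → 4 * 33 = 132. Stack: [132]
STORE_FAST k → k=132. Stack: []
LOAD_FAST_LOAD_FAST k,k → push 132,132. Stack: [132, 132]
BINARY_OP * → 132 * 132 = 17424. Stack: [17424]
LOAD_FAST r → push 33. Stack: [17424, 33]
BINARY_OP * → 17424 * 33 = 574992. Stack: [574992]
STORE_FAST u → u=574992. Stack: []
LOAD_FAST k → push 132. Stack: [132]
LOAD_CONST → push 6. Stack: [132, 6]
BINARY_OP | → 132 | 6 = 134. Stack: [134]
LOAD_FAST u → push 574992. Stack: [134, 574992]
BINARY_OP + → 134 + 574992 = 575126. Stack: [575126]
STORE_FAST u → u=575126. Stack: []
LOAD_FAST u → push 575126. Stack: [575126]
RETURN_VALUE → return 575126.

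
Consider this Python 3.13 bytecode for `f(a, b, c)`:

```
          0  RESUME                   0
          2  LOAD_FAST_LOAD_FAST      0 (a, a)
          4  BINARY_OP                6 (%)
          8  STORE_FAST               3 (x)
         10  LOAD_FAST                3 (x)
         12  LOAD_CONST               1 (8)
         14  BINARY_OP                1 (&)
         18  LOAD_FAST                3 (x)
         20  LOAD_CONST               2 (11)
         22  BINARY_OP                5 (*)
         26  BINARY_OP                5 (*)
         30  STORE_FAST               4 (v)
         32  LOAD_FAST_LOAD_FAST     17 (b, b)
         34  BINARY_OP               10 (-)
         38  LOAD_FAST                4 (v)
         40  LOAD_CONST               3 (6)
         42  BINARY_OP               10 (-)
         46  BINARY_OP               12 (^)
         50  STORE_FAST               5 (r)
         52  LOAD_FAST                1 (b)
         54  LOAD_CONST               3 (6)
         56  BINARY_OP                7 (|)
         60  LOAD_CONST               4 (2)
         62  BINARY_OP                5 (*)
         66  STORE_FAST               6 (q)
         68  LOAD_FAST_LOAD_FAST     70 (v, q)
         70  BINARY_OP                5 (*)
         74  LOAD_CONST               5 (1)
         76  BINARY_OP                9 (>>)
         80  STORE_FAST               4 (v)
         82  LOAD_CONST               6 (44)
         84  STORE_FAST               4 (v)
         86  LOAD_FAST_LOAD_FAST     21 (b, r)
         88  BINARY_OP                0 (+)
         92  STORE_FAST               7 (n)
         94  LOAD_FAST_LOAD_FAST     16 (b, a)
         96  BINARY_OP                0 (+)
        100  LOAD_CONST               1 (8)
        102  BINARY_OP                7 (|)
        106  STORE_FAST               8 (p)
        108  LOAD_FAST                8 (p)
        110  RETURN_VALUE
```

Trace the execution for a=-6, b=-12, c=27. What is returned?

-18

LOAD_FAST_LOAD_FAST a,a → push -6,-6. Stack: [-6, -6]
BINARY_OP % → -6 % -6 = 0. Stack: [0]
STORE_FAST x → x=0. Stack: []
LOAD_FAST x → push 0. Stack: [0]
LOAD_CONST → push 8. Stack: [0, 8]
BINARY_OP & → 0 & 8 = 0. Stack: [0]
LOAD_FAST x → push 0. Stack: [0, 0]
LOAD_CONST → push 11. Stack: [0, 0, 11]
BINARY_OP * → 0 * 11 = 0. Stack: [0, 0]
BINARY_OP * → 0 * 0 = 0. Stack: [0]
STORE_FAST v → v=0. Stack: []
LOAD_FAST_LOAD_FAST b,b → push -12,-12. Stack: [-12, -12]
BINARY_OP - → -12 - -12 = 0. Stack: [0]
LOAD_FAST v → push 0. Stack: [0, 0]
LOAD_CONST → push 6. Stack: [0, 0, 6]
BINARY_OP - → 0 - 6 = -6. Stack: [0, -6]
BINARY_OP ^ → 0 ^ -6 = -6. Stack: [-6]
STORE_FAST r → r=-6. Stack: []
LOAD_FAST b → push -12. Stack: [-12]
LOAD_CONST → push 6. Stack: [-12, 6]
BINARY_OP | → -12 | 6 = -10. Stack: [-10]
LOAD_CONST → push 2. Stack: [-10, 2]
BINARY_OP * → -10 * 2 = -20. Stack: [-20]
STORE_FAST q → q=-20. Stack: []
LOAD_FAST_LOAD_FAST v,q → push 0,-20. Stack: [0, -20]
BINARY_OP * → 0 * -20 = 0. Stack: [0]
LOAD_CONST → push 1. Stack: [0, 1]
BINARY_OP >> → 0 >> 1 = 0. Stack: [0]
STORE_FAST v → v=0. Stack: []
LOAD_CONST → push 44. Stack: [44]
STORE_FAST v → v=44. Stack: []
LOAD_FAST_LOAD_FAST b,r → push -12,-6. Stack: [-12, -6]
BINARY_OP + → -12 + -6 = -18. Stack: [-18]
STORE_FAST n → n=-18. Stack: []
LOAD_FAST_LOAD_FAST b,a → push -12,-6. Stack: [-12, -6]
BINARY_OP + → -12 + -6 = -18. Stack: [-18]
LOAD_CONST → push 8. Stack: [-18, 8]
BINARY_OP | → -18 | 8 = -18. Stack: [-18]
STORE_FAST p → p=-18. Stack: []
LOAD_FAST p → push -18. Stack: [-18]
RETURN_VALUE → return -18.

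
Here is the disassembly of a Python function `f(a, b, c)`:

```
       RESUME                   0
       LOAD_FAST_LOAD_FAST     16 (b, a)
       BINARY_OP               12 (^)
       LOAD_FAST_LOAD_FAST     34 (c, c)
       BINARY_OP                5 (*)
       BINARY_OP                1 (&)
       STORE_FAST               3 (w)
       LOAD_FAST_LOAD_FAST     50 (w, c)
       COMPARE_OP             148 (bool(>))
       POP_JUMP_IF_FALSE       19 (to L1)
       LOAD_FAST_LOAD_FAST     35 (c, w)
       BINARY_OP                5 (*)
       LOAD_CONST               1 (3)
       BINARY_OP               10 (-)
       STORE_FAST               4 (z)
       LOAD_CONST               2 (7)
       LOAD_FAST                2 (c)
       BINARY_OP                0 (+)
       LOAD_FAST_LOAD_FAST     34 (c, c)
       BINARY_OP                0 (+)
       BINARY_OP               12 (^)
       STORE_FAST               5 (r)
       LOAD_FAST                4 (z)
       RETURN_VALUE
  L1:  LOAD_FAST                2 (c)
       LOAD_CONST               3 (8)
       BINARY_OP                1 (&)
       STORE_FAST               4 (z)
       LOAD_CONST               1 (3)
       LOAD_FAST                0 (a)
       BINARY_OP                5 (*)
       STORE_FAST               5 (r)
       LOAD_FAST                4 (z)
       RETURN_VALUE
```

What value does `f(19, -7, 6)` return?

189

LOAD_FAST_LOAD_FAST b,a → push -7,19. Stack: [-7, 19]
BINARY_OP ^ → -7 ^ 19 = -22. Stack: [-22]
LOAD_FAST_LOAD_FAST c,c → push 6,6. Stack: [-22, 6, 6]
BINARY_OP * → 6 * 6 = 36. Stack: [-22, 36]
BINARY_OP & → -22 & 36 = 32. Stack: [32]
STORE_FAST w → w=32. Stack: []
LOAD_FAST_LOAD_FAST w,c → push 32,6. Stack: [32, 6]
COMPARE_OP bool(>) → 32 vs 6 = True. Stack: [True]
POP_JUMP_IF_FALSE → pop True; no jump. Stack: []
LOAD_FAST_LOAD_FAST c,w → push 6,32. Stack: [6, 32]
BINARY_OP * → 6 * 32 = 192. Stack: [192]
LOAD_CONST → push 3. Stack: [192, 3]
BINARY_OP - → 192 - 3 = 189. Stack: [189]
STORE_FAST z → z=189. Stack: []
LOAD_CONST → push 7. Stack: [7]
LOAD_FAST c → push 6. Stack: [7, 6]
BINARY_OP + → 7 + 6 = 13. Stack: [13]
LOAD_FAST_LOAD_FAST c,c → push 6,6. Stack: [13, 6, 6]
BINARY_OP + → 6 + 6 = 12. Stack: [13, 12]
BINARY_OP ^ → 13 ^ 12 = 1. Stack: [1]
STORE_FAST r → r=1. Stack: []
LOAD_FAST z → push 189. Stack: [189]
RETURN_VALUE → return 189.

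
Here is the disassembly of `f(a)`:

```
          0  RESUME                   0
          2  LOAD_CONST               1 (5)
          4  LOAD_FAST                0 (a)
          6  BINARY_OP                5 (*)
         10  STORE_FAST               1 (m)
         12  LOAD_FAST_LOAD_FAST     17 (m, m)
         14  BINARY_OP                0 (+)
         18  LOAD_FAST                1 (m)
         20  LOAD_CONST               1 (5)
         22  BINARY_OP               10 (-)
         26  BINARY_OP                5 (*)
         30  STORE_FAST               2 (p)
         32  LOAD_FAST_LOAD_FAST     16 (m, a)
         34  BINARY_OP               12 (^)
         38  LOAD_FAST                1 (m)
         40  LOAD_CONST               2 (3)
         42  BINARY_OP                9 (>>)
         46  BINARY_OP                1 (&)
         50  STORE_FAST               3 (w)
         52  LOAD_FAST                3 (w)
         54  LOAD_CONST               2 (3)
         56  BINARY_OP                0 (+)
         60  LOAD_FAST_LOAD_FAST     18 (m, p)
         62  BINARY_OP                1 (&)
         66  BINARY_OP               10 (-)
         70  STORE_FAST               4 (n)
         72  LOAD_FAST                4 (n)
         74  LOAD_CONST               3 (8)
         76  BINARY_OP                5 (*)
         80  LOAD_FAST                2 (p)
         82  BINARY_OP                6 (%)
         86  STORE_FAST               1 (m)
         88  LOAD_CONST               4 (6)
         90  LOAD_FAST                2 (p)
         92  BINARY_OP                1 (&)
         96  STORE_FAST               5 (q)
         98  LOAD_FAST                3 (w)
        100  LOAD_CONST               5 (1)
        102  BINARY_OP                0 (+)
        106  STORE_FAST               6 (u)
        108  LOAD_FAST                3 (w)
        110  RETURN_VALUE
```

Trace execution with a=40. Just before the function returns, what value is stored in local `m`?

77000

LOAD_CONST → push 5. Stack: [5]
LOAD_FAST a → push 40. Stack: [5, 40]
BINARY_OP * → 5 * 40 = 200. Stack: [200]
STORE_FAST m → m=200. Stack: []
LOAD_FAST_LOAD_FAST m,m → push 200,200. Stack: [200, 200]
BINARY_OP + → 200 + 200 = 400. Stack: [400]
LOAD_FAST m → push 200. Stack: [400, 200]
LOAD_CONST → push 5. Stack: [400, 200, 5]
BINARY_OP - → 200 - 5 = 195. Stack: [400, 195]
BINARY_OP * → 400 * 195 = 78000. Stack: [78000]
STORE_FAST p → p=78000. Stack: []
LOAD_FAST_LOAD_FAST m,a → push 200,40. Stack: [200, 40]
BINARY_OP ^ → 200 ^ 40 = 224. Stack: [224]
LOAD_FAST m → push 200. Stack: [224, 200]
LOAD_CONST → push 3. Stack: [224, 200, 3]
BINARY_OP >> → 200 >> 3 = 25. Stack: [224, 25]
BINARY_OP & → 224 & 25 = 0. Stack: [0]
STORE_FAST w → w=0. Stack: []
LOAD_FAST w → push 0. Stack: [0]
LOAD_CONST → push 3. Stack: [0, 3]
BINARY_OP + → 0 + 3 = 3. Stack: [3]
LOAD_FAST_LOAD_FAST m,p → push 200,78000. Stack: [3, 200, 78000]
BINARY_OP & → 200 & 78000 = 128. Stack: [3, 128]
BINARY_OP - → 3 - 128 = -125. Stack: [-125]
STORE_FAST n → n=-125. Stack: []
LOAD_FAST n → push -125. Stack: [-125]
LOAD_CONST → push 8. Stack: [-125, 8]
BINARY_OP * → -125 * 8 = -1000. Stack: [-1000]
LOAD_FAST p → push 78000. Stack: [-1000, 78000]
BINARY_OP % → -1000 % 78000 = 77000. Stack: [77000]
STORE_FAST m → m=77000. Stack: []
LOAD_CONST → push 6. Stack: [6]
LOAD_FAST p → push 78000. Stack: [6, 78000]
BINARY_OP & → 6 & 78000 = 0. Stack: [0]
STORE_FAST q → q=0. Stack: []
LOAD_FAST w → push 0. Stack: [0]
LOAD_CONST → push 1. Stack: [0, 1]
BINARY_OP + → 0 + 1 = 1. Stack: [1]
STORE_FAST u → u=1. Stack: []
LOAD_FAST w → push 0. Stack: [0]
RETURN_VALUE → return 0.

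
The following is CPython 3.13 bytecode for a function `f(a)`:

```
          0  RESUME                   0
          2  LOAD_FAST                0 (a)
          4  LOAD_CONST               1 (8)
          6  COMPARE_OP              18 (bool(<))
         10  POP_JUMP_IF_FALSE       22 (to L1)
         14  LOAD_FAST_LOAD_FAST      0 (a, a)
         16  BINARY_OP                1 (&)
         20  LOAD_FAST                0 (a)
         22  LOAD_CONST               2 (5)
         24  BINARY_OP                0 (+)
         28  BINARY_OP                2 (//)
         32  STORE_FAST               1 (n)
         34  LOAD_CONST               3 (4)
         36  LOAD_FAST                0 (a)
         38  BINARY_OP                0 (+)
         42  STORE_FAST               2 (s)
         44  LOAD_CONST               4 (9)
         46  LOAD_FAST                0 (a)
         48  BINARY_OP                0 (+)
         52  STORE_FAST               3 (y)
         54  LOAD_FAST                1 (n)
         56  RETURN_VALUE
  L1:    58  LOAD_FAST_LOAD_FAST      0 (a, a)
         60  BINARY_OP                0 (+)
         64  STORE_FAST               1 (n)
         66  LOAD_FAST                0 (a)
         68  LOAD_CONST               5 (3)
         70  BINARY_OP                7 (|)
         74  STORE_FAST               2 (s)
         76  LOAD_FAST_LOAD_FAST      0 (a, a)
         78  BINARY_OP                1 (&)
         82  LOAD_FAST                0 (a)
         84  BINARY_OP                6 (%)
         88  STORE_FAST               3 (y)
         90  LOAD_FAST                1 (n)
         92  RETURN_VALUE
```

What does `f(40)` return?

LOAD_FAST a → push 40. Stack: [40]
LOAD_CONST → push 8. Stack: [40, 8]
COMPARE_OP bool(<) → 40 vs 8 = False. Stack: [False]
POP_JUMP_IF_FALSE → pop False; jump. Stack: []
LOAD_FAST_LOAD_FAST a,a → push 40,40. Stack: [40, 40]
BINARY_OP + → 40 + 40 = 80. Stack: [80]
STORE_FAST n → n=80. Stack: []
LOAD_FAST a → push 40. Stack: [40]
LOAD_CONST → push 3. Stack: [40, 3]
BINARY_OP | → 40 | 3 = 43. Stack: [43]
STORE_FAST s → s=43. Stack: []
LOAD_FAST_LOAD_FAST a,a → push 40,40. Stack: [40, 40]
BINARY_OP & → 40 & 40 = 40. Stack: [40]
LOAD_FAST a → push 40. Stack: [40, 40]
BINARY_OP % → 40 % 40 = 0. Stack: [0]
STORE_FAST y → y=0. Stack: []
LOAD_FAST n → push 80. Stack: [80]
RETURN_VALUE → return 80.

80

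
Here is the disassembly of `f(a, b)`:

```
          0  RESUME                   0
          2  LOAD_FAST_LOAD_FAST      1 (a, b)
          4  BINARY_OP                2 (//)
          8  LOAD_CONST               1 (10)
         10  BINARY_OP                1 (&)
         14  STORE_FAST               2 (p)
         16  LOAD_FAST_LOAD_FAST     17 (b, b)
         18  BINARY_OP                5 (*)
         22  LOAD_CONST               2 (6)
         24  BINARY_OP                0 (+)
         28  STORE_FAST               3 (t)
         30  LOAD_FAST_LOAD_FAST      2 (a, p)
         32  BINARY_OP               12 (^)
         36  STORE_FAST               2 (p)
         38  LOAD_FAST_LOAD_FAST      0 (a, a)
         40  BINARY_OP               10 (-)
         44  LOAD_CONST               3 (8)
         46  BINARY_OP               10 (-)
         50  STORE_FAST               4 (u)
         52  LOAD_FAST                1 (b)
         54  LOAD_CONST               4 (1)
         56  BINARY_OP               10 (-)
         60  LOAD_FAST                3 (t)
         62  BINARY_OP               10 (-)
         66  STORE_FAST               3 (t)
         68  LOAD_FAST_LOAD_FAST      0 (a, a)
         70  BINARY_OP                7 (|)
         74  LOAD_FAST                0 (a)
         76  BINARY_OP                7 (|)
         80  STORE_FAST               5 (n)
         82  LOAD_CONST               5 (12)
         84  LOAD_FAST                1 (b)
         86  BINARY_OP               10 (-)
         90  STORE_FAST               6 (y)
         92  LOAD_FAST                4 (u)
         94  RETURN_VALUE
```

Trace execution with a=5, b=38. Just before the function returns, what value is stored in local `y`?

-26

LOAD_FAST_LOAD_FAST a,b → push 5,38. Stack: [5, 38]
BINARY_OP // → 5 // 38 = 0. Stack: [0]
LOAD_CONST → push 10. Stack: [0, 10]
BINARY_OP & → 0 & 10 = 0. Stack: [0]
STORE_FAST p → p=0. Stack: []
LOAD_FAST_LOAD_FAST b,b → push 38,38. Stack: [38, 38]
BINARY_OP * → 38 * 38 = 1444. Stack: [1444]
LOAD_CONST → push 6. Stack: [1444, 6]
BINARY_OP + → 1444 + 6 = 1450. Stack: [1450]
STORE_FAST t → t=1450. Stack: []
LOAD_FAST_LOAD_FAST a,p → push 5,0. Stack: [5, 0]
BINARY_OP ^ → 5 ^ 0 = 5. Stack: [5]
STORE_FAST p → p=5. Stack: []
LOAD_FAST_LOAD_FAST a,a → push 5,5. Stack: [5, 5]
BINARY_OP - → 5 - 5 = 0. Stack: [0]
LOAD_CONST → push 8. Stack: [0, 8]
BINARY_OP - → 0 - 8 = -8. Stack: [-8]
STORE_FAST u → u=-8. Stack: []
LOAD_FAST b → push 38. Stack: [38]
LOAD_CONST → push 1. Stack: [38, 1]
BINARY_OP - → 38 - 1 = 37. Stack: [37]
LOAD_FAST t → push 1450. Stack: [37, 1450]
BINARY_OP - → 37 - 1450 = -1413. Stack: [-1413]
STORE_FAST t → t=-1413. Stack: []
LOAD_FAST_LOAD_FAST a,a → push 5,5. Stack: [5, 5]
BINARY_OP | → 5 | 5 = 5. Stack: [5]
LOAD_FAST a → push 5. Stack: [5, 5]
BINARY_OP | → 5 | 5 = 5. Stack: [5]
STORE_FAST n → n=5. Stack: []
LOAD_CONST → push 12. Stack: [12]
LOAD_FAST b → push 38. Stack: [12, 38]
BINARY_OP - → 12 - 38 = -26. Stack: [-26]
STORE_FAST y → y=-26. Stack: []
LOAD_FAST u → push -8. Stack: [-8]
RETURN_VALUE → return -8.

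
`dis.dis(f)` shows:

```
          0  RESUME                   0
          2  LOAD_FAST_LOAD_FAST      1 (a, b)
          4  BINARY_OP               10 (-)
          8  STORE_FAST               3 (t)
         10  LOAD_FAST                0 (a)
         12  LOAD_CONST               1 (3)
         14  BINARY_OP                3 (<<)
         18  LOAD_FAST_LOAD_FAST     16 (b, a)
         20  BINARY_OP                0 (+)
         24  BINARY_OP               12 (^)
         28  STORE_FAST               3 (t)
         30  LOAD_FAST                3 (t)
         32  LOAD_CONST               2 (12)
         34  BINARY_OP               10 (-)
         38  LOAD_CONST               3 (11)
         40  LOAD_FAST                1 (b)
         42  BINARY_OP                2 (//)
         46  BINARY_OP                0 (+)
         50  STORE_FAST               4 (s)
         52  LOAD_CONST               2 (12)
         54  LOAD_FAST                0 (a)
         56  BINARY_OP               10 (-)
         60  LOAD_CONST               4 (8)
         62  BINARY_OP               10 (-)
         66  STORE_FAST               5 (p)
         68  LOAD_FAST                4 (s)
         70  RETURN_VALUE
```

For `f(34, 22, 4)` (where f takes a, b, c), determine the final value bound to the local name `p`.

LOAD_FAST_LOAD_FAST a,b → push 34,22. Stack: [34, 22]
BINARY_OP - → 34 - 22 = 12. Stack: [12]
STORE_FAST t → t=12. Stack: []
LOAD_FAST a → push 34. Stack: [34]
LOAD_CONST → push 3. Stack: [34, 3]
BINARY_OP << → 34 << 3 = 272. Stack: [272]
LOAD_FAST_LOAD_FAST b,a → push 22,34. Stack: [272, 22, 34]
BINARY_OP + → 22 + 34 = 56. Stack: [272, 56]
BINARY_OP ^ → 272 ^ 56 = 296. Stack: [296]
STORE_FAST t → t=296. Stack: []
LOAD_FAST t → push 296. Stack: [296]
LOAD_CONST → push 12. Stack: [296, 12]
BINARY_OP - → 296 - 12 = 284. Stack: [284]
LOAD_CONST → push 11. Stack: [284, 11]
LOAD_FAST b → push 22. Stack: [284, 11, 22]
BINARY_OP // → 11 // 22 = 0. Stack: [284, 0]
BINARY_OP + → 284 + 0 = 284. Stack: [284]
STORE_FAST s → s=284. Stack: []
LOAD_CONST → push 12. Stack: [12]
LOAD_FAST a → push 34. Stack: [12, 34]
BINARY_OP - → 12 - 34 = -22. Stack: [-22]
LOAD_CONST → push 8. Stack: [-22, 8]
BINARY_OP - → -22 - 8 = -30. Stack: [-30]
STORE_FAST p → p=-30. Stack: []
LOAD_FAST s → push 284. Stack: [284]
RETURN_VALUE → return 284.

-30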